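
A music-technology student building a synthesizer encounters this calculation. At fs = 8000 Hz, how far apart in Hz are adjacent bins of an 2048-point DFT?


DFT frequency resolution:
df = fs / N
   = 8000 / 2048
   = 3.9062 Hz

3.9062 Hz


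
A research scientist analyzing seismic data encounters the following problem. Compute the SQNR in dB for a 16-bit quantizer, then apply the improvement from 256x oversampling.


Step 1 — baseline SQNR at Nyquist:
SQNR_base = 6.02*N + 1.76
          = 6.02*16 + 1.76
          = 98.08 dB

Step 2 — oversampling processing gain:
G = 10*log10(OSR) = 10*log10(256) = 24.08 dB

Step 3 — total:
SQNR_total = 98.08 + 24.08 = 122.16 dB

Base SQNR = 98.08 dB; oversampled SQNR = 122.16 dB


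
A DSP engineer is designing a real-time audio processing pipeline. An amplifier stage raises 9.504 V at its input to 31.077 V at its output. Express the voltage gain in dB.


Voltage gain in dB:
G = 20 * log10(Vout / Vin)
  = 20 * log10(31.077 / 9.504)
  = 20 * log10(3.269886)
  = 20 * 0.514533
  = 10.29 dB

10.29 dB


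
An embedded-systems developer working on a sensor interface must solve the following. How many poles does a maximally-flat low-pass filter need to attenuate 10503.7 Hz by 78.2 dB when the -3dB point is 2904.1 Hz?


Butterworth filter order formula:
n = log10(10^(A/10) - 1) / (2 * log10(f_stop/f_pass))
10^(78.2/10) - 1 = 66069343.8008
f_stop/f_pass = 10503.7 / 2904.1 = 3.6169
n = 7.003 -> ceil = 8

8


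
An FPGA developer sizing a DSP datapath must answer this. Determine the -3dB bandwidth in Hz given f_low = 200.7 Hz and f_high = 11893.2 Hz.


Bandwidth is the difference of -3dB frequencies:
BW = f_high - f_low
   = 11893.2 - 200.7
   = 11692.5 Hz

11692.5 Hz


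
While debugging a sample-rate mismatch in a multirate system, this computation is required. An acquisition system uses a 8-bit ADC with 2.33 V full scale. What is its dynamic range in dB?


Dynamic range from full-scale to LSB:
V_min = V_max / 2^bits = 2.33 / 2^8
DR = 20 * log10(V_max / V_min)
   = 20 * log10(2^8)
   = 20 * 8 * log10(2)
   = 48.16 dB

48.16 dB


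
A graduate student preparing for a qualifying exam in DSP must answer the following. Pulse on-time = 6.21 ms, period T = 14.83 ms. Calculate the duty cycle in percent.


Duty cycle as a percentage:
DC = (t_on / T) * 100
   = (6.21 / 14.83) * 100
   = 0.418746 * 100
   = 41.87 %

41.87 %


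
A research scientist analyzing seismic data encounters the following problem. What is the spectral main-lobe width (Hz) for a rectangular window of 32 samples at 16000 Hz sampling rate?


Main lobe width for a rectangular window:
Width = 2 * fs / N
      = 2 * 16000 / 32
      = 32000 / 32
      = 1000.0 Hz

1000.0 Hz


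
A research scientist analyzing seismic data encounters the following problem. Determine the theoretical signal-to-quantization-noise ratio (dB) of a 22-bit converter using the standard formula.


Theoretical SNR for a full-scale sinusoid:
SNR = 6.02 * N + 1.76
    = 6.02 * 22 + 1.76
    = 132.44 + 1.76
    = 134.2 dB

134.2 dB


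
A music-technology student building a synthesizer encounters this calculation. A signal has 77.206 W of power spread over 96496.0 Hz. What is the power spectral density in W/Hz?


Power spectral density:
PSD = P / BW
    = 77.206 / 96496.0
    = 0.0008001 W/Hz

0.0008001 W/Hz


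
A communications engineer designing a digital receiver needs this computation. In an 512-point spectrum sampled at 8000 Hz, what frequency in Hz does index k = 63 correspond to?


Frequency of DFT bin k:
f_k = k * fs / N
    = 63 * 8000 / 512
    = 504000 / 512
    = 984.375 Hz

984.375 Hz


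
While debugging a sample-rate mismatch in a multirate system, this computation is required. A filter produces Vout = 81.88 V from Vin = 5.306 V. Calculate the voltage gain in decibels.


Voltage gain in dB:
G = 20 * log10(Vout / Vin)
  = 20 * log10(81.88 / 5.306)
  = 20 * log10(15.431587)
  = 20 * 1.188411
  = 23.77 dB

23.77 dB


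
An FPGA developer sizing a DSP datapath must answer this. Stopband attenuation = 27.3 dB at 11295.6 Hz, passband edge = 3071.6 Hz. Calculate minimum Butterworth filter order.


Butterworth filter order formula:
n = log10(10^(A/10) - 1) / (2 * log10(f_stop/f_pass))
10^(27.3/10) - 1 = 536.0318
f_stop/f_pass = 11295.6 / 3071.6 = 3.6774
n = 2.4129 -> ceil = 3

3


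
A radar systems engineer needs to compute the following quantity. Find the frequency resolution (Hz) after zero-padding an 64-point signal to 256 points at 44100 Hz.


Frequency resolution after zero-padding:
N_padded = 64 * 4 = 256
df = fs / N_padded
   = 44100 / 256
   = 172.2656 Hz

172.2656 Hz


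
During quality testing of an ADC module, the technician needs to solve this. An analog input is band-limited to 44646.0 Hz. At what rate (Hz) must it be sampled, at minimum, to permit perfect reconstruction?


The Nyquist rate is twice the maximum frequency component.
fs_min = 2 * fmax
      = 2 * 44646.0
      = 89292.0 Hz

89292.0


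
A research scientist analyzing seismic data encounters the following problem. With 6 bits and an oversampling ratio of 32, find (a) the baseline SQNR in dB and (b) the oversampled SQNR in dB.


Step 1 — baseline SQNR at Nyquist:
SQNR_base = 6.02*N + 1.76
          = 6.02*6 + 1.76
          = 37.88 dB

Step 2 — oversampling processing gain:
G = 10*log10(OSR) = 10*log10(32) = 15.05 dB

Step 3 — total:
SQNR_total = 37.88 + 15.05 = 52.93 dB

Base SQNR = 37.88 dB; oversampled SQNR = 52.93 dB


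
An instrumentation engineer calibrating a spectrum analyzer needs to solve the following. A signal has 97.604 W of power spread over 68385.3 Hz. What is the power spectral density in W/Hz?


Power spectral density:
PSD = P / BW
    = 97.604 / 68385.3
    = 0.00142727 W/Hz

0.00142727 W/Hz


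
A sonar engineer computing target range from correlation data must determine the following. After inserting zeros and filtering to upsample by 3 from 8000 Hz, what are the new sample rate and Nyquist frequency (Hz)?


Step 1 — output sample rate after interpolation by L:
fs_out = L * fs_in = 3 * 8000 = 24000 Hz

Step 2 — Nyquist frequency of the output stream:
f_Nyq = fs_out / 2 = 24000 / 2 = 12000.0 Hz

fs_out = 24000 Hz; f_Nyquist = 12000.0 Hz


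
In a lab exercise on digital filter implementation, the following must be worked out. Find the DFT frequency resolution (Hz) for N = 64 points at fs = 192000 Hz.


DFT frequency resolution:
df = fs / N
   = 192000 / 64
   = 3000.0 Hz

3000.0 Hz


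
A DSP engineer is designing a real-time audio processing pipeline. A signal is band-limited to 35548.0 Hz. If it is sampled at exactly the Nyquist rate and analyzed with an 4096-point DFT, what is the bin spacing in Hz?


Step 1 — Nyquist sampling rate:
fs = 2 * fmax = 2 * 35548.0 = 71096.0 Hz

Step 2 — DFT bin spacing:
df = fs / N = 71096.0 / 4096 = 17.3574 Hz

17.3574 Hz


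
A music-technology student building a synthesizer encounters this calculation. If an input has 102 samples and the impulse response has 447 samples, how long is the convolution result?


Linear convolution output length:
L = N + M - 1
  = 102 + 447 - 1
  = 548 samples

548


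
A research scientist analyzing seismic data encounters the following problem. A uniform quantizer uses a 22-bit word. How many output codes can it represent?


Number of quantization levels = 2^N
= 2^22
= 4194304

4194304


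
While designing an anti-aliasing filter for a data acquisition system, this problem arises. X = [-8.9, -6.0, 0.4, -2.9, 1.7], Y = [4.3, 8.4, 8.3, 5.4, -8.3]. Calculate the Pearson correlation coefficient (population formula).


Pearson correlation coefficient (population):
r = cov(X,Y) / (std(X) * std(Y))
Mean X = -3.14, Mean Y = 3.62
Cov(X,Y) = -11.6572
Std(X) = 3.933751, Std(Y) = 6.172001
r = -0.4801

-0.4801


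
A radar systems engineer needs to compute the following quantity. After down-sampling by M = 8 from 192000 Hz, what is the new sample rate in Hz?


Decimation reduces the sample rate:
fs_out = fs_in / M
       = 192000 / 8
       = 24000.0 Hz

24000.0 Hz


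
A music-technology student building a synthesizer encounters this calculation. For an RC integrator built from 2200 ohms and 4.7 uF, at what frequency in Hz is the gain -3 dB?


Cutoff frequency of a first-order RC filter:
fc = 1 / (2 * pi * R * C)
C = 4.7 uF = 4.7e-06 F
fc = 1 / (2 * pi * 2200 * 4.7e-06)
   = 1 / 0.064968136076237
   = 15.392161 Hz

15.392161 Hz


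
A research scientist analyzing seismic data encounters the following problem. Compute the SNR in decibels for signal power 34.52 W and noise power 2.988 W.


SNR in decibels:
SNR = 10 * log10(Ps / Pn)
    = 10 * log10(34.52 / 2.988)
    = 10 * log10(11.5529)
    = 10 * 1.0627
    = 10.63 dB

10.63 dB


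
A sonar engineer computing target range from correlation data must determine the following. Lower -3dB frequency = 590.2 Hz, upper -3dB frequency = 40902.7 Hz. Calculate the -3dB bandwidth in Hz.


Bandwidth is the difference of -3dB frequencies:
BW = f_high - f_low
   = 40902.7 - 590.2
   = 40312.5 Hz

40312.5 Hz


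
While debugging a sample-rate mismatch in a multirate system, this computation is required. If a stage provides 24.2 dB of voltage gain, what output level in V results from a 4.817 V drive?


Output voltage from dB gain:
V_out = V_in * 10^(gain_dB / 20)
      = 4.817 * 10^(24.2 / 20)
      = 4.817 * 16.218101
      = 78.1226 V

78.1226 V


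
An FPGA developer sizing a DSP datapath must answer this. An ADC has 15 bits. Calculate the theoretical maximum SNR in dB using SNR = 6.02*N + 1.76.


Theoretical SNR for a full-scale sinusoid:
SNR = 6.02 * N + 1.76
    = 6.02 * 15 + 1.76
    = 90.3 + 1.76
    = 92.06 dB

92.06 dB


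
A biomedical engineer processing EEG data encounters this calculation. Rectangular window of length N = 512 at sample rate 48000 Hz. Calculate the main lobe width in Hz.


Main lobe width for a rectangular window:
Width = 2 * fs / N
      = 2 * 48000 / 512
      = 96000 / 512
      = 187.5 Hz

187.5 Hz


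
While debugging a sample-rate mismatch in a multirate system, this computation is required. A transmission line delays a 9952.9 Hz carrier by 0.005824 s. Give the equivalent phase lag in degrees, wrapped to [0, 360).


Phase shift from frequency and time delay:
phi = 360 * f * t_delay
    = 360 * 9952.9 * 0.005824
    = 20867.65 degrees
    mod 360 = 347.65 degrees

347.65 degrees


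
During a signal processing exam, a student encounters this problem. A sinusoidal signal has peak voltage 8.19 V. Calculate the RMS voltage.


RMS voltage for a sinusoidal waveform:
V_rms = V_peak / sqrt(2)
      = 8.19 / 1.414214
      = 5.791 V

5.791 V


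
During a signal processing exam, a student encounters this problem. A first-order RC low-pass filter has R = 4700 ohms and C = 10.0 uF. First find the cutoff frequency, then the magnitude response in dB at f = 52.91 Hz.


Step 1 — cutoff frequency:
fc = 1 / (2*pi*R*C)
C = 10.0 uF = 1e-05 F
fc = 1 / (2*pi*4700*1e-05)
   = 3.38628 Hz

Step 2 — magnitude at f = 52.91 Hz:
|H(f)| = 1 / sqrt(1 + (f/fc)^2)
f/fc = 52.91 / 3.38628 = 15.624815
|H| = 1 / sqrt(1 + 244.134844) = 0.0638701
|H|_dB = 20*log10(0.0638701) = -23.89 dB

fc = 3.38628 Hz; |H(52.91 Hz)| = -23.89 dB


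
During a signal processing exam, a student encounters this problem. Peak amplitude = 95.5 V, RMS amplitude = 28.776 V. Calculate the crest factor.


Crest factor is the ratio of peak to RMS:
CF = V_peak / V_rms
   = 95.5 / 28.776
   = 3.3187

3.3187


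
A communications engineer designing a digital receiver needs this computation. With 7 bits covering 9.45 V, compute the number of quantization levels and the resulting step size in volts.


Step 1 — number of quantization levels:
L = 2^N = 2^7 = 128

Step 2 — LSB step size:
delta = Vfs / L
      = 9.45 / 128
      = 0.07382812 V

Levels = 128; step size = 0.07382812 V


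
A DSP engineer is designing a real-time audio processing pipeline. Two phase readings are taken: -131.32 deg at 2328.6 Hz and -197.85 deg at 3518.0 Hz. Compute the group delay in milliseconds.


Group delay from phase difference:
tau = -d(phi)/d(omega)
d(phi) = -66.53 deg = -1.161168 rad
d(omega) = 2*pi*(3518.0 - 2328.6) = 7473.2206 rad/s
tau = -(-1.161168) / 7473.2206
    = 0.1554 ms

0.1554 ms


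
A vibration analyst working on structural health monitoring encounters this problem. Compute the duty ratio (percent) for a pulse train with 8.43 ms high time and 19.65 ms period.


Duty cycle as a percentage:
DC = (t_on / T) * 100
   = (8.43 / 19.65) * 100
   = 0.429008 * 100
   = 42.9 %

42.9 %


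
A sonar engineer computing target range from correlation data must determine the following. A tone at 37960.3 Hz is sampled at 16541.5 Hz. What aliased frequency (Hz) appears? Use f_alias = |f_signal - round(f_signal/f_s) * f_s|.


Compute the nearest integer multiple of fs to the signal:
n = round(37960.3 / 16541.5) = 2
f_alias = |37960.3 - 2 * 16541.5|
        = |37960.3 - 33083.0|
        = 4877.3 Hz

4877.3


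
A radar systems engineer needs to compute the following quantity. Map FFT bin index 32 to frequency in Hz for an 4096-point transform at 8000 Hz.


Frequency of DFT bin k:
f_k = k * fs / N
    = 32 * 8000 / 4096
    = 256000 / 4096
    = 62.5 Hz

62.5 Hz


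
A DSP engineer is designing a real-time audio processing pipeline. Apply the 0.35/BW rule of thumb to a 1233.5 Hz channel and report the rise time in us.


Rise time from bandwidth relationship:
tr = 0.35 / BW
   = 0.35 / 1233.5
   = 0.0002837454398 s
   = 283.7454 us

283.7454 us


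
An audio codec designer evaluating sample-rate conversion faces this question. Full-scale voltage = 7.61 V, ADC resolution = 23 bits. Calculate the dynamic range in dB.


Dynamic range from full-scale to LSB:
V_min = V_max / 2^bits = 7.61 / 2^23
DR = 20 * log10(V_max / V_min)
   = 20 * log10(2^23)
   = 20 * 23 * log10(2)
   = 138.47 dB

138.47 dB


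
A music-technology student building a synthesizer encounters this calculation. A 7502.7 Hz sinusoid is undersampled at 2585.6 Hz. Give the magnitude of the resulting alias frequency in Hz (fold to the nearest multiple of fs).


Compute the nearest integer multiple of fs to the signal:
n = round(7502.7 / 2585.6) = 3
f_alias = |7502.7 - 3 * 2585.6|
        = |7502.7 - 7756.8|
        = 254.1 Hz

254.1


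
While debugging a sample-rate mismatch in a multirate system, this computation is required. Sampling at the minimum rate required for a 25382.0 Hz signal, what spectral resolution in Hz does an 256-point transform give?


Step 1 — Nyquist sampling rate:
fs = 2 * fmax = 2 * 25382.0 = 50764.0 Hz

Step 2 — DFT bin spacing:
df = fs / N = 50764.0 / 256 = 198.2969 Hz

198.2969 Hz


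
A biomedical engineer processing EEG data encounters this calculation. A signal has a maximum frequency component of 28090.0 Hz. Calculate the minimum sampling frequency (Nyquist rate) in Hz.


The Nyquist rate is twice the maximum frequency component.
fs_min = 2 * fmax
      = 2 * 28090.0
      = 56180.0 Hz

56180.0


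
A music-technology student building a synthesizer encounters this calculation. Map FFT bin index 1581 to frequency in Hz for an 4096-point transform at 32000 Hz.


Frequency of DFT bin k:
f_k = k * fs / N
    = 1581 * 32000 / 4096
    = 50592000 / 4096
    = 12351.562 Hz

12351.562 Hz


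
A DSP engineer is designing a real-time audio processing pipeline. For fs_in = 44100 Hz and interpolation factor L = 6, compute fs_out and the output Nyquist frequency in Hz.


Step 1 — output sample rate after interpolation by L:
fs_out = L * fs_in = 6 * 44100 = 264600 Hz

Step 2 — Nyquist frequency of the output stream:
f_Nyq = fs_out / 2 = 264600 / 2 = 132300.0 Hz

fs_out = 264600 Hz; f_Nyquist = 132300.0 Hz


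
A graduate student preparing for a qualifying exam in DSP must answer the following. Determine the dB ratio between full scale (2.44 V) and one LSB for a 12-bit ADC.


Dynamic range from full-scale to LSB:
V_min = V_max / 2^bits = 2.44 / 2^12
DR = 20 * log10(V_max / V_min)
   = 20 * log10(2^12)
   = 20 * 12 * log10(2)
   = 72.25 dB

72.25 dB


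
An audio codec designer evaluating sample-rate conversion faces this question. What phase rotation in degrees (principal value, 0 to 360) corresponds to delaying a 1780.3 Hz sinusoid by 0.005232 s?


Phase shift from frequency and time delay:
phi = 360 * f * t_delay
    = 360 * 1780.3 * 0.005232
    = 3353.23 degrees
    mod 360 = 113.23 degrees

113.23 degrees


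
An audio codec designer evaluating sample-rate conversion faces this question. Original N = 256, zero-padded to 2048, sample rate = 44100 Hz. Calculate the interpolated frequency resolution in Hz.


Frequency resolution after zero-padding:
N_padded = 256 * 8 = 2048
df = fs / N_padded
   = 44100 / 2048
   = 21.5332 Hz

21.5332 Hz


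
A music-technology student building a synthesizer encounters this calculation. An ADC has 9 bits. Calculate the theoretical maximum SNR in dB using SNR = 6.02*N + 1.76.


Theoretical SNR for a full-scale sinusoid:
SNR = 6.02 * N + 1.76
    = 6.02 * 9 + 1.76
    = 54.18 + 1.76
    = 55.94 dB

55.94 dB


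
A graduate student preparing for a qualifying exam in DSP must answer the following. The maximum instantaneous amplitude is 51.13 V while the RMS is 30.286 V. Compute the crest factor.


Crest factor is the ratio of peak to RMS:
CF = V_peak / V_rms
   = 51.13 / 30.286
   = 1.6882

1.6882


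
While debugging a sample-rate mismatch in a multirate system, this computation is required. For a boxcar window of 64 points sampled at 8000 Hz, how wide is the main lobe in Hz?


Main lobe width for a rectangular window:
Width = 2 * fs / N
      = 2 * 8000 / 64
      = 16000 / 64
      = 250.0 Hz

250.0 Hz


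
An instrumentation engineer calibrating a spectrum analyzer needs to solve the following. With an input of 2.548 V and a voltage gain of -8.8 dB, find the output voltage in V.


Output voltage from dB gain:
V_out = V_in * 10^(gain_dB / 20)
      = 2.548 * 10^(-8.8 / 20)
      = 2.548 * 0.363078
      = 0.9251 V

0.9251 V


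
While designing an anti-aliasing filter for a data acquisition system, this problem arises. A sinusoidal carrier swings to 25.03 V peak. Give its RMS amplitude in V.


RMS voltage for a sinusoidal waveform:
V_rms = V_peak / sqrt(2)
      = 25.03 / 1.414214
      = 17.699 V

17.699 V


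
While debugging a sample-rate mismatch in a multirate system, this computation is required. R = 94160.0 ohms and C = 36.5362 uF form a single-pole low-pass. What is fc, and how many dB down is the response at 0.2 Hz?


Step 1 — cutoff frequency:
fc = 1 / (2*pi*R*C)
C = 36.5362 uF = 3.65362e-05 F
fc = 1 / (2*pi*94160.0*3.65362e-05)
   = 0.0462626 Hz

Step 2 — magnitude at f = 0.2 Hz:
|H(f)| = 1 / sqrt(1 + (f/fc)^2)
f/fc = 0.2 / 0.0462626 = 4.323147
|H| = 1 / sqrt(1 + 18.6896) = 0.2253624
|H|_dB = 20*log10(0.2253624) = -12.94 dB

fc = 0.0462626 Hz; |H(0.2 Hz)| = -12.94 dB


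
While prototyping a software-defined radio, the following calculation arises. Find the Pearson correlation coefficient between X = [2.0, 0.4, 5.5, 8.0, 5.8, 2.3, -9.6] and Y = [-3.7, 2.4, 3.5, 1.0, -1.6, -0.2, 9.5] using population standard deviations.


Pearson correlation coefficient (population):
r = cov(X,Y) / (std(X) * std(Y))
Mean X = 2.0571, Mean Y = 1.5571
Cov(X,Y) = -14.650408
Std(X) = 5.343583, Std(Y) = 3.938403
r = -0.6961

-0.6961


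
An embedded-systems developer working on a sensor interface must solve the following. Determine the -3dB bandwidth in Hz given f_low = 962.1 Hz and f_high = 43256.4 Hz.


Bandwidth is the difference of -3dB frequencies:
BW = f_high - f_low
   = 43256.4 - 962.1
   = 42294.3 Hz

42294.3 Hz


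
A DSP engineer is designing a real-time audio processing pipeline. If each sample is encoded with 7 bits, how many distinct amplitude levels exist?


Number of quantization levels = 2^N
= 2^7
= 128

128


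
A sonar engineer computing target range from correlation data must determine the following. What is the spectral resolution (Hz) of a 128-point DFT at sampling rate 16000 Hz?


DFT frequency resolution:
df = fs / N
   = 16000 / 128
   = 125.0 Hz

125.0 Hz


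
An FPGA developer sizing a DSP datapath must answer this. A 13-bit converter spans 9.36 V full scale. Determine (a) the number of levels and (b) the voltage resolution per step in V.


Step 1 — number of quantization levels:
L = 2^N = 2^13 = 8192

Step 2 — LSB step size:
delta = Vfs / L
      = 9.36 / 8192
      = 0.00114258 V

Levels = 8192; step size = 0.00114258 V


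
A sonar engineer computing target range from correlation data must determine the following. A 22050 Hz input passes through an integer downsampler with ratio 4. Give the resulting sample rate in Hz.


Decimation reduces the sample rate:
fs_out = fs_in / M
       = 22050 / 4
       = 5512.5 Hz

5512.5 Hz


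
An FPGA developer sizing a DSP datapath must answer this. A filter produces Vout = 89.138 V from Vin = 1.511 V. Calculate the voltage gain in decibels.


Voltage gain in dB:
G = 20 * log10(Vout / Vin)
  = 20 * log10(89.138 / 1.511)
  = 20 * log10(58.99272)
  = 20 * 1.770798
  = 35.42 dB

35.42 dB


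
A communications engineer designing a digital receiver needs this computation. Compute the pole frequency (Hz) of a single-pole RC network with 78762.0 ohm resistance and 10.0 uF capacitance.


Cutoff frequency of a first-order RC filter:
fc = 1 / (2 * pi * R * C)
C = 10.0 uF = 1e-05 F
fc = 1 / (2 * pi * 78762.0 * 1e-05)
   = 1 / 4.9487624116408
   = 0.202071 Hz

0.202071 Hz


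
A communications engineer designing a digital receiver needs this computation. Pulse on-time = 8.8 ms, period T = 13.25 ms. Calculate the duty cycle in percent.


Duty cycle as a percentage:
DC = (t_on / T) * 100
   = (8.8 / 13.25) * 100
   = 0.664151 * 100
   = 66.42 %

66.42 %


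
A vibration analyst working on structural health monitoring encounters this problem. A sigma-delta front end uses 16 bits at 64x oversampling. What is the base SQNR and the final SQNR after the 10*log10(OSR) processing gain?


Step 1 — baseline SQNR at Nyquist:
SQNR_base = 6.02*N + 1.76
          = 6.02*16 + 1.76
          = 98.08 dB

Step 2 — oversampling processing gain:
G = 10*log10(OSR) = 10*log10(64) = 18.06 dB

Step 3 — total:
SQNR_total = 98.08 + 18.06 = 116.14 dB

Base SQNR = 98.08 dB; oversampled SQNR = 116.14 dB


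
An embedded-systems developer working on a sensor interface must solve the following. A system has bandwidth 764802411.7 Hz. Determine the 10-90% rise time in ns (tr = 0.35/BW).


Rise time from bandwidth relationship:
tr = 0.35 / BW
   = 0.35 / 764802411.7
   = 4.576345402e-10 s
   = 0.4576 ns

0.4576 ns


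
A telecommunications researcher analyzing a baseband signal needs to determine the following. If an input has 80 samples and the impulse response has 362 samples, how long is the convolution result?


Linear convolution output length:
L = N + M - 1
  = 80 + 362 - 1
  = 441 samples

441


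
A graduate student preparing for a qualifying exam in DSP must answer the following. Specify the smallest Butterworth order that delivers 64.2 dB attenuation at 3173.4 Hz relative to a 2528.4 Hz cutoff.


Butterworth filter order formula:
n = log10(10^(A/10) - 1) / (2 * log10(f_stop/f_pass))
10^(64.2/10) - 1 = 2630266.9919
f_stop/f_pass = 3173.4 / 2528.4 = 1.2551
n = 32.5297 -> ceil = 33

33


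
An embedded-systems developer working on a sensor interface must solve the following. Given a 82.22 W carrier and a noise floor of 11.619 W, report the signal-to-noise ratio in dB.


SNR in decibels:
SNR = 10 * log10(Ps / Pn)
    = 10 * log10(82.22 / 11.619)
    = 10 * log10(7.0763)
    = 10 * 0.8498
    = 8.5 dB

8.5 dB


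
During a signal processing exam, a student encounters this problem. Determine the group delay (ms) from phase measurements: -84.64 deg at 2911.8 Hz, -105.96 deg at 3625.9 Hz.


Group delay from phase difference:
tau = -d(phi)/d(omega)
d(phi) = -21.32 deg = -0.372104 rad
d(omega) = 2*pi*(3625.9 - 2911.8) = 4486.8226 rad/s
tau = -(-0.372104) / 4486.8226
    = 0.0829 ms

0.0829 ms


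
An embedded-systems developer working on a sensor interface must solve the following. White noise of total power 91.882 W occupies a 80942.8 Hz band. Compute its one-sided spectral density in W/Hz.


Power spectral density:
PSD = P / BW
    = 91.882 / 80942.8
    = 0.00113515 W/Hz

0.00113515 W/Hz


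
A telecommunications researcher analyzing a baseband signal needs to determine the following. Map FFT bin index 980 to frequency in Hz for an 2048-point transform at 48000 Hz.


Frequency of DFT bin k:
f_k = k * fs / N
    = 980 * 48000 / 2048
    = 47040000 / 2048
    = 22968.75 Hz

22968.75 Hz


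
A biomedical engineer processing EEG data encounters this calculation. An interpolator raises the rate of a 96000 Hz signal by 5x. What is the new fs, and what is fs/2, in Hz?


Step 1 — output sample rate after interpolation by L:
fs_out = L * fs_in = 5 * 96000 = 480000 Hz

Step 2 — Nyquist frequency of the output stream:
f_Nyq = fs_out / 2 = 480000 / 2 = 240000.0 Hz

fs_out = 480000 Hz; f_Nyquist = 240000.0 Hz


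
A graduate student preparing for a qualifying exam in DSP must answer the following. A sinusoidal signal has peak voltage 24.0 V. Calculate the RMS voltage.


RMS voltage for a sinusoidal waveform:
V_rms = V_peak / sqrt(2)
      = 24.0 / 1.414214
      = 16.971 V

16.971 V


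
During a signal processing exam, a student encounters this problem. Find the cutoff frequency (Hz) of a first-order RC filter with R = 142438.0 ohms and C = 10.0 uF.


Cutoff frequency of a first-order RC filter:
fc = 1 / (2 * pi * R * C)
C = 10.0 uF = 1e-05 F
fc = 1 / (2 * pi * 142438.0 * 1e-05)
   = 1 / 8.9496434878405
   = 0.111736 Hz

0.111736 Hz


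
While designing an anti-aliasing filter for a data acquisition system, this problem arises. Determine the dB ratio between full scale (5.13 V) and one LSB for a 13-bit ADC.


Dynamic range from full-scale to LSB:
V_min = V_max / 2^bits = 5.13 / 2^13
DR = 20 * log10(V_max / V_min)
   = 20 * log10(2^13)
   = 20 * 13 * log10(2)
   = 78.27 dB

78.27 dB


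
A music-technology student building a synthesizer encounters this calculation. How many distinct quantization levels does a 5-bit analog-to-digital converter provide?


Number of quantization levels = 2^N
= 2^5
= 32

32


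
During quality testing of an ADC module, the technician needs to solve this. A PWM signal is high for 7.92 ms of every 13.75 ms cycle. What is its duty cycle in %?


Duty cycle as a percentage:
DC = (t_on / T) * 100
   = (7.92 / 13.75) * 100
   = 0.576 * 100
   = 57.6 %

57.6 %


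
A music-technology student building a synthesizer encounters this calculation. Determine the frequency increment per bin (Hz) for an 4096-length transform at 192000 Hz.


DFT frequency resolution:
df = fs / N
   = 192000 / 4096
   = 46.875 Hz

46.875 Hz


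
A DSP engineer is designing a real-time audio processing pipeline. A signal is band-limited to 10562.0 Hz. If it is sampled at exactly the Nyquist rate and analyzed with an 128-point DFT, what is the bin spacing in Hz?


Step 1 — Nyquist sampling rate:
fs = 2 * fmax = 2 * 10562.0 = 21124.0 Hz

Step 2 — DFT bin spacing:
df = fs / N = 21124.0 / 128 = 165.0312 Hz

165.0312 Hz


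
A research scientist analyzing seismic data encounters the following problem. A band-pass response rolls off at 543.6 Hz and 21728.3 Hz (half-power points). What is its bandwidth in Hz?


Bandwidth is the difference of -3dB frequencies:
BW = f_high - f_low
   = 21728.3 - 543.6
   = 21184.7 Hz

21184.7 Hz


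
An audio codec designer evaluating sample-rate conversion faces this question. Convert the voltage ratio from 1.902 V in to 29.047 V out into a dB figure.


Voltage gain in dB:
G = 20 * log10(Vout / Vin)
  = 20 * log10(29.047 / 1.902)
  = 20 * log10(15.271819)
  = 20 * 1.183891
  = 23.68 dB

23.68 dB


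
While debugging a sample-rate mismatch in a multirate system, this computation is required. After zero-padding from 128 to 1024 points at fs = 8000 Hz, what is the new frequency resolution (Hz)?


Frequency resolution after zero-padding:
N_padded = 128 * 8 = 1024
df = fs / N_padded
   = 8000 / 1024
   = 7.8125 Hz

7.8125 Hz


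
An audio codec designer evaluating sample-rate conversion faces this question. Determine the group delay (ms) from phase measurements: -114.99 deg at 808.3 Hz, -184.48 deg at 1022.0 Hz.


Group delay from phase difference:
tau = -d(phi)/d(omega)
d(phi) = -69.49 deg = -1.212829 rad
d(omega) = 2*pi*(1022.0 - 808.3) = 1342.7167 rad/s
tau = -(-1.212829) / 1342.7167
    = 0.9033 ms

0.9033 ms


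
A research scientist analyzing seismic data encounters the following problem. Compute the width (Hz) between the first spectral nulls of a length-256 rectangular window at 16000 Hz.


Main lobe width for a rectangular window:
Width = 2 * fs / N
      = 2 * 16000 / 256
      = 32000 / 256
      = 125.0 Hz

125.0 Hz


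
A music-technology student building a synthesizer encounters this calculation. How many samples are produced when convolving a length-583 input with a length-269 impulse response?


Linear convolution output length:
L = N + M - 1
  = 583 + 269 - 1
  = 851 samples

851


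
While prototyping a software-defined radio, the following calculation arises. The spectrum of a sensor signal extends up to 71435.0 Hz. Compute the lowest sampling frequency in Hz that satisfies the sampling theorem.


The Nyquist rate is twice the maximum frequency component.
fs_min = 2 * fmax
      = 2 * 71435.0
      = 142870.0 Hz

142870.0


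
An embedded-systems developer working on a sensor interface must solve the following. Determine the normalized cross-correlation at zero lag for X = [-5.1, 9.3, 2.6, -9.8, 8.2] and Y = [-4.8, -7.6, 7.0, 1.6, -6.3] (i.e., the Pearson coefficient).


Pearson correlation coefficient (population):
r = cov(X,Y) / (std(X) * std(Y))
Mean X = 1.04, Mean Y = -2.02
Cov(X,Y) = -16.9672
Std(X) = 7.444891, Std(Y) = 5.507232
r = -0.4138

-0.4138


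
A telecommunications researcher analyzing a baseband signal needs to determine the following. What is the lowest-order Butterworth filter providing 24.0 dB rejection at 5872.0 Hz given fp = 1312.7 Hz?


Butterworth filter order formula:
n = log10(10^(A/10) - 1) / (2 * log10(f_stop/f_pass))
10^(24.0/10) - 1 = 250.1886
f_stop/f_pass = 5872.0 / 1312.7 = 4.4732
n = 1.8431 -> ceil = 2

2


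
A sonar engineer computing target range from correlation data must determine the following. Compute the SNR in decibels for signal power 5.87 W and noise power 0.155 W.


SNR in decibels:
SNR = 10 * log10(Ps / Pn)
    = 10 * log10(5.87 / 0.155)
    = 10 * log10(37.871)
    = 10 * 1.5783
    = 15.78 dB

15.78 dB


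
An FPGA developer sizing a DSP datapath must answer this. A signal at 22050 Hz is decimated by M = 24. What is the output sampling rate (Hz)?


Decimation reduces the sample rate:
fs_out = fs_in / M
       = 22050 / 24
       = 918.75 Hz

918.75 Hz


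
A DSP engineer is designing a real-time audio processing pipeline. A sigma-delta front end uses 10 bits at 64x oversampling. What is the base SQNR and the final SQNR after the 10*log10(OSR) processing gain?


Step 1 — baseline SQNR at Nyquist:
SQNR_base = 6.02*N + 1.76
          = 6.02*10 + 1.76
          = 61.96 dB

Step 2 — oversampling processing gain:
G = 10*log10(OSR) = 10*log10(64) = 18.06 dB

Step 3 — total:
SQNR_total = 61.96 + 18.06 = 80.02 dB

Base SQNR = 61.96 dB; oversampled SQNR = 80.02 dB


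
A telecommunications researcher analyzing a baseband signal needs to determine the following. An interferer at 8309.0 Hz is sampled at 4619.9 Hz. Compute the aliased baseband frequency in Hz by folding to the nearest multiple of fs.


Compute the nearest integer multiple of fs to the signal:
n = round(8309.0 / 4619.9) = 2
f_alias = |8309.0 - 2 * 4619.9|
        = |8309.0 - 9239.8|
        = 930.8 Hz

930.8


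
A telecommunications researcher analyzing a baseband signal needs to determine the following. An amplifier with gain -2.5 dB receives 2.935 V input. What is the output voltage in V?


Output voltage from dB gain:
V_out = V_in * 10^(gain_dB / 20)
      = 2.935 * 10^(-2.5 / 20)
      = 2.935 * 0.749894
      = 2.2009 V

2.2009 V


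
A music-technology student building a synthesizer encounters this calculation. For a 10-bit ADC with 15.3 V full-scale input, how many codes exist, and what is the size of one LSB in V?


Step 1 — number of quantization levels:
L = 2^N = 2^10 = 1024

Step 2 — LSB step size:
delta = Vfs / L
      = 15.3 / 1024
      = 0.01494141 V

Levels = 1024; step size = 0.01494141 V


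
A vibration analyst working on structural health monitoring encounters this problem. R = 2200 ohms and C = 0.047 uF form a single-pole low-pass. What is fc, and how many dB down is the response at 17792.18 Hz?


Step 1 — cutoff frequency:
fc = 1 / (2*pi*R*C)
C = 0.047 uF = 4.7e-08 F
fc = 1 / (2*pi*2200*4.7e-08)
   = 1539.216 Hz

Step 2 — magnitude at f = 17792.18 Hz:
|H(f)| = 1 / sqrt(1 + (f/fc)^2)
f/fc = 17792.18 / 1539.216 = 11.559248
|H| = 1 / sqrt(1 + 133.616214) = 0.0861889
|H|_dB = 20*log10(0.0861889) = -21.29 dB

fc = 1539.216 Hz; |H(17792.18 Hz)| = -21.29 dB


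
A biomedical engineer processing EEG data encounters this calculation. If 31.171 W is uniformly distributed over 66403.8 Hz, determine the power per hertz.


Power spectral density:
PSD = P / BW
    = 31.171 / 66403.8
    = 0.00046942 W/Hz

0.00046942 W/Hz


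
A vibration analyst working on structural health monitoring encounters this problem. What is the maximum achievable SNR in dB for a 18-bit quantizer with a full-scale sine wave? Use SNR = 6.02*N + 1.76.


Theoretical SNR for a full-scale sinusoid:
SNR = 6.02 * N + 1.76
    = 6.02 * 18 + 1.76
    = 108.36 + 1.76
    = 110.12 dB

110.12 dB


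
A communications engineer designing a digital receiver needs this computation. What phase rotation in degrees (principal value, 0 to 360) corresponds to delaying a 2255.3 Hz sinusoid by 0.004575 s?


Phase shift from frequency and time delay:
phi = 360 * f * t_delay
    = 360 * 2255.3 * 0.004575
    = 3714.48 degrees
    mod 360 = 114.48 degrees

114.48 degrees


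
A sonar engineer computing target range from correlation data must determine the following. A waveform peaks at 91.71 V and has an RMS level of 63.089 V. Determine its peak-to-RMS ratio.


Crest factor is the ratio of peak to RMS:
CF = V_peak / V_rms
   = 91.71 / 63.089
   = 1.4537

1.4537


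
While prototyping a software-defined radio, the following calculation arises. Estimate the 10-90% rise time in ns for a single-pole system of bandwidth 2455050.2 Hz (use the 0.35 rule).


Rise time from bandwidth relationship:
tr = 0.35 / BW
   = 0.35 / 2455050.2
   = 1.425632763e-07 s
   = 142.5633 ns

142.5633 ns


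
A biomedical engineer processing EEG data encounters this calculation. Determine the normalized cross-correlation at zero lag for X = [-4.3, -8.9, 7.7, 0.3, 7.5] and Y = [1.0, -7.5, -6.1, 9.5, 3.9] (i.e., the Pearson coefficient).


Pearson correlation coefficient (population):
r = cov(X,Y) / (std(X) * std(Y))
Mean X = 0.46, Mean Y = 0.16
Cov(X,Y) = 9.4424
Std(X) = 6.515704, Std(Y) = 6.321266
r = 0.2293

0.2293


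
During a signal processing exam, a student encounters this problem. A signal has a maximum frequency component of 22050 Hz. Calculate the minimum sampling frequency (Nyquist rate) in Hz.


The Nyquist rate is twice the maximum frequency component.
fs_min = 2 * fmax
      = 2 * 22050
      = 44100 Hz

44100


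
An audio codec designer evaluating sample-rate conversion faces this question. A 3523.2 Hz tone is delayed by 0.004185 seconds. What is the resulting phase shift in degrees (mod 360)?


Phase shift from frequency and time delay:
phi = 360 * f * t_delay
    = 360 * 3523.2 * 0.004185
    = 5308.05 degrees
    mod 360 = 268.05 degrees

268.05 degrees


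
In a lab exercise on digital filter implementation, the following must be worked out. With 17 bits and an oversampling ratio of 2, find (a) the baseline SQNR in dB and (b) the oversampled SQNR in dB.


Step 1 — baseline SQNR at Nyquist:
SQNR_base = 6.02*N + 1.76
          = 6.02*17 + 1.76
          = 104.1 dB

Step 2 — oversampling processing gain:
G = 10*log10(OSR) = 10*log10(2) = 3.01 dB

Step 3 — total:
SQNR_total = 104.1 + 3.01 = 107.11 dB

Base SQNR = 104.1 dB; oversampled SQNR = 107.11 dB


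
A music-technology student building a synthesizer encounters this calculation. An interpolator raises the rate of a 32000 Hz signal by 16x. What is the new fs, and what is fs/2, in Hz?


Step 1 — output sample rate after interpolation by L:
fs_out = L * fs_in = 16 * 32000 = 512000 Hz

Step 2 — Nyquist frequency of the output stream:
f_Nyq = fs_out / 2 = 512000 / 2 = 256000.0 Hz

fs_out = 512000 Hz; f_Nyquist = 256000.0 Hz


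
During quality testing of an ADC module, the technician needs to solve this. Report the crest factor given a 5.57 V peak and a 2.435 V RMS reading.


Crest factor is the ratio of peak to RMS:
CF = V_peak / V_rms
   = 5.57 / 2.435
   = 2.2875

2.2875


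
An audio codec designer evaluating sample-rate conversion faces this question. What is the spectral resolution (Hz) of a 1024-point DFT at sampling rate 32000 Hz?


DFT frequency resolution:
df = fs / N
   = 32000 / 1024
   = 31.25 Hz

31.25 Hz


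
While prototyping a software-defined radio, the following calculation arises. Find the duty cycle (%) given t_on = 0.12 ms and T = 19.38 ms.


Duty cycle as a percentage:
DC = (t_on / T) * 100
   = (0.12 / 19.38) * 100
   = 0.006192 * 100
   = 0.62 %

0.62 %


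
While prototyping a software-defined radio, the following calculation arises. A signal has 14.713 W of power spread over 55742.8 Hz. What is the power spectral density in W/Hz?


Power spectral density:
PSD = P / BW
    = 14.713 / 55742.8
    = 0.00026394 W/Hz

0.00026394 W/Hz


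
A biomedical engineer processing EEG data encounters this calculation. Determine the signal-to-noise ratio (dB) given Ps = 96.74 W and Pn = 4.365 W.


SNR in decibels:
SNR = 10 * log10(Ps / Pn)
    = 10 * log10(96.74 / 4.365)
    = 10 * log10(22.1627)
    = 10 * 1.3456
    = 13.46 dB

13.46 dB


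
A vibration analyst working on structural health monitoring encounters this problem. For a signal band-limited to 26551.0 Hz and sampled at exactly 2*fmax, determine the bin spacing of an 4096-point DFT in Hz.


Step 1 — Nyquist sampling rate:
fs = 2 * fmax = 2 * 26551.0 = 53102.0 Hz

Step 2 — DFT bin spacing:
df = fs / N = 53102.0 / 4096 = 12.9644 Hz

12.9644 Hz


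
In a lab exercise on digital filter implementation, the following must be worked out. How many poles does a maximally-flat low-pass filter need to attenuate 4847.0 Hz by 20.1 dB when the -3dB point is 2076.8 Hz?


Butterworth filter order formula:
n = log10(10^(A/10) - 1) / (2 * log10(f_stop/f_pass))
10^(20.1/10) - 1 = 101.3293
f_stop/f_pass = 4847.0 / 2076.8 = 2.3339
n = 2.7246 -> ceil = 3

3


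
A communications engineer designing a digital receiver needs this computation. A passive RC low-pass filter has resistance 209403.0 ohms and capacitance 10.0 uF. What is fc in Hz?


Cutoff frequency of a first-order RC filter:
fc = 1 / (2 * pi * R * C)
C = 10.0 uF = 1e-05 F
fc = 1 / (2 * pi * 209403.0 * 1e-05)
   = 1 / 13.157178528793
   = 0.076004 Hz

0.076004 Hz


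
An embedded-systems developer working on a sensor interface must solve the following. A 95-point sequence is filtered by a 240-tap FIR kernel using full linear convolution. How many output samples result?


Linear convolution output length:
L = N + M - 1
  = 95 + 240 - 1
  = 334 samples

334
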